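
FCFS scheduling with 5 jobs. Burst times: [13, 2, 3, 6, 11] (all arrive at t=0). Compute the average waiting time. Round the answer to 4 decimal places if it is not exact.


FCFS order (as given): [13, 2, 3, 6, 11]
Waiting times:
  Job 1: wait = 0
  Job 2: wait = 13
  Job 3: wait = 15
  Job 4: wait = 18
  Job 5: wait = 24
Sum of waiting times = 70
Average waiting time = 70/5 = 14.0

14.0


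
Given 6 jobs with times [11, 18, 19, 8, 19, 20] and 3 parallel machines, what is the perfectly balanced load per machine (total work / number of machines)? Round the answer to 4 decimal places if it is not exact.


Total processing time = 11 + 18 + 19 + 8 + 19 + 20 = 95
Number of machines = 3
Ideal balanced load = 95 / 3 = 31.6667

31.6667


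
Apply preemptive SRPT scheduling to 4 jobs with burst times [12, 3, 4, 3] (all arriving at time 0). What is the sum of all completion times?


Since all jobs arrive at t=0, SRPT equals SPT ordering.
SPT order: [3, 3, 4, 12]
Completion times:
  Job 1: p=3, C=3
  Job 2: p=3, C=6
  Job 3: p=4, C=10
  Job 4: p=12, C=22
Total completion time = 3 + 6 + 10 + 22 = 41

41


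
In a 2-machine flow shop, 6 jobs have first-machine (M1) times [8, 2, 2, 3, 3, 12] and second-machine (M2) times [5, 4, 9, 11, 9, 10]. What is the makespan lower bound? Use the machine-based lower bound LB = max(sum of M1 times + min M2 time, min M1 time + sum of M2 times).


LB1 = sum(M1 times) + min(M2 times) = 30 + 4 = 34
LB2 = min(M1 times) + sum(M2 times) = 2 + 48 = 50
Lower bound = max(LB1, LB2) = max(34, 50) = 50

50


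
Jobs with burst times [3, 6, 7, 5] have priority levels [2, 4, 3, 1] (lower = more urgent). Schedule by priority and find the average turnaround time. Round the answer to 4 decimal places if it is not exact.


Sort by priority (ascending = highest first):
Order: [(1, 5), (2, 3), (3, 7), (4, 6)]
Completion times:
  Priority 1, burst=5, C=5
  Priority 2, burst=3, C=8
  Priority 3, burst=7, C=15
  Priority 4, burst=6, C=21
Average turnaround = 49/4 = 12.25

12.25


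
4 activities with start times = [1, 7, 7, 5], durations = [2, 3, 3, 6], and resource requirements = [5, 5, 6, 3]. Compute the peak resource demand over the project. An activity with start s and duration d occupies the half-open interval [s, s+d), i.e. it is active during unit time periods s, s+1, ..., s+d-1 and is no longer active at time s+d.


Each activity i is active on [start_i, start_i + duration_i).
Compute total resource usage per time slot:
  t=0: active resources = [], total = 0
  t=1: active resources = [5], total = 5
  t=2: active resources = [5], total = 5
  t=3: active resources = [], total = 0
  t=4: active resources = [], total = 0
  t=5: active resources = [3], total = 3
  t=6: active resources = [3], total = 3
  t=7: active resources = [5, 6, 3], total = 14
  t=8: active resources = [5, 6, 3], total = 14
  t=9: active resources = [5, 6, 3], total = 14
  t=10: active resources = [3], total = 3
Peak resource demand = 14

14


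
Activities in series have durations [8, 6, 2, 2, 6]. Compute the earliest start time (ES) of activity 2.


Activity 2 starts after activities 1 through 1 complete.
Predecessor durations: [8]
ES = 8 = 8

8


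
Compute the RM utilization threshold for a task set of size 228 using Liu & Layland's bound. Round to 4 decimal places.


Compute 2^(1/228) = 1.0030447451
Subtract 1: 1.0030447451 - 1 = 0.0030447451
Multiply by n: 228 * 0.0030447451 = 0.6942018828
Round to 4 dp: 0.6942

0.6942


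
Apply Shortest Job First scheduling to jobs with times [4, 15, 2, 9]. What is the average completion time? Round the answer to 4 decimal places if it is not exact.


SJF order (ascending): [2, 4, 9, 15]
Completion times:
  Job 1: burst=2, C=2
  Job 2: burst=4, C=6
  Job 3: burst=9, C=15
  Job 4: burst=15, C=30
Average completion = 53/4 = 13.25

13.25


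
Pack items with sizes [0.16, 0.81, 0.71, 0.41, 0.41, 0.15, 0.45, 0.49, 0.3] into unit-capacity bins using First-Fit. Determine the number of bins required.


Place items sequentially using First-Fit:
  Item 0.16 -> new Bin 1
  Item 0.81 -> Bin 1 (now 0.97)
  Item 0.71 -> new Bin 2
  Item 0.41 -> new Bin 3
  Item 0.41 -> Bin 3 (now 0.82)
  Item 0.15 -> Bin 2 (now 0.86)
  Item 0.45 -> new Bin 4
  Item 0.49 -> Bin 4 (now 0.94)
  Item 0.3 -> new Bin 5
Total bins used = 5

5


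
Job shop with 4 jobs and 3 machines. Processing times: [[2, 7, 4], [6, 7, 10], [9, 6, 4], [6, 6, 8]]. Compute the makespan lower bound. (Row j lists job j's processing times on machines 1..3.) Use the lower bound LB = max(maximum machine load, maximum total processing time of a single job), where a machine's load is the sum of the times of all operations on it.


Machine loads:
  Machine 1: 2 + 6 + 9 + 6 = 23
  Machine 2: 7 + 7 + 6 + 6 = 26
  Machine 3: 4 + 10 + 4 + 8 = 26
Max machine load = 26
Job totals:
  Job 1: 13
  Job 2: 23
  Job 3: 19
  Job 4: 20
Max job total = 23
Lower bound = max(26, 23) = 26

26


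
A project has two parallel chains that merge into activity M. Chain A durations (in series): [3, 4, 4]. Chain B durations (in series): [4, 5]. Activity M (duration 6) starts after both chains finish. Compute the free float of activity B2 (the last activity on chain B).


ES(B2) = sum of predecessors on chain B = 4
EF(B2) = ES + duration = 4 + 5 = 9
Successor of B2 is M. ES(M) = max(sum(A), sum(B)) = max(11, 9) = 11
Free float = ES(successor) - EF(current) = 11 - 9 = 2

2


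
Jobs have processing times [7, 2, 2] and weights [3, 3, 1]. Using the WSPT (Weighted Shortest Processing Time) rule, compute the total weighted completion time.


Compute p/w ratios and sort ascending (WSPT): [(2, 3), (2, 1), (7, 3)]
Compute weighted completion times:
  Job (p=2,w=3): C=2, w*C=3*2=6
  Job (p=2,w=1): C=4, w*C=1*4=4
  Job (p=7,w=3): C=11, w*C=3*11=33
Total weighted completion time = 43

43


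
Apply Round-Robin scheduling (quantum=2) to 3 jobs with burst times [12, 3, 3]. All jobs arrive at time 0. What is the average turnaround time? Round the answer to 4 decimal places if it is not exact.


Time quantum = 2
Execution trace:
  J1 runs 2 units, time = 2
  J2 runs 2 units, time = 4
  J3 runs 2 units, time = 6
  J1 runs 2 units, time = 8
  J2 runs 1 units, time = 9
  J3 runs 1 units, time = 10
  J1 runs 2 units, time = 12
  J1 runs 2 units, time = 14
  J1 runs 2 units, time = 16
  J1 runs 2 units, time = 18
Finish times: [18, 9, 10]
Average turnaround = 37/3 = 12.3333

12.3333


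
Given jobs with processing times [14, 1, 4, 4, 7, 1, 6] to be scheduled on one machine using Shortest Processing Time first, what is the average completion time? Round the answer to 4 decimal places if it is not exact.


Sort jobs by processing time (SPT order): [1, 1, 4, 4, 6, 7, 14]
Compute completion times sequentially:
  Job 1: processing = 1, completes at 1
  Job 2: processing = 1, completes at 2
  Job 3: processing = 4, completes at 6
  Job 4: processing = 4, completes at 10
  Job 5: processing = 6, completes at 16
  Job 6: processing = 7, completes at 23
  Job 7: processing = 14, completes at 37
Sum of completion times = 95
Average completion time = 95/7 = 13.5714

13.5714


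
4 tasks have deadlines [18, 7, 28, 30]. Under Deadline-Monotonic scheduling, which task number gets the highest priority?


Sort tasks by relative deadline (ascending):
  Task 2: deadline = 7
  Task 1: deadline = 18
  Task 3: deadline = 28
  Task 4: deadline = 30
Priority order (highest first): [2, 1, 3, 4]
Highest priority task = 2

2


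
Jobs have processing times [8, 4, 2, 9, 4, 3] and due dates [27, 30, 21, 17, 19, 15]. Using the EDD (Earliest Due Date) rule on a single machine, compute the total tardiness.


Sort by due date (EDD order): [(3, 15), (9, 17), (4, 19), (2, 21), (8, 27), (4, 30)]
Compute completion times and tardiness:
  Job 1: p=3, d=15, C=3, tardiness=max(0,3-15)=0
  Job 2: p=9, d=17, C=12, tardiness=max(0,12-17)=0
  Job 3: p=4, d=19, C=16, tardiness=max(0,16-19)=0
  Job 4: p=2, d=21, C=18, tardiness=max(0,18-21)=0
  Job 5: p=8, d=27, C=26, tardiness=max(0,26-27)=0
  Job 6: p=4, d=30, C=30, tardiness=max(0,30-30)=0
Total tardiness = 0

0


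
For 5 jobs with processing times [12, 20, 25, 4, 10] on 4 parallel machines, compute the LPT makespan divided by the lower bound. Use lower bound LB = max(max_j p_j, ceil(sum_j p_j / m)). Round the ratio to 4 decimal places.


LPT order: [25, 20, 12, 10, 4]
Machine loads after assignment: [25, 20, 12, 14]
LPT makespan = 25
Lower bound = max(max_job, ceil(total/4)) = max(25, 18) = 25
Ratio = 25 / 25 = 1.0

1.0


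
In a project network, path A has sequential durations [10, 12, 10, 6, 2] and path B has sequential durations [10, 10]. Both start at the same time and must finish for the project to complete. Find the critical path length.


Path A total = 10 + 12 + 10 + 6 + 2 = 40
Path B total = 10 + 10 = 20
Critical path = longest path = max(40, 20) = 40

40


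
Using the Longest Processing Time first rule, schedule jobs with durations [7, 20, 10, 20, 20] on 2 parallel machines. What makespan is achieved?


Sort jobs in decreasing order (LPT): [20, 20, 20, 10, 7]
Assign each job to the least loaded machine:
  Machine 1: jobs [20, 20], load = 40
  Machine 2: jobs [20, 10, 7], load = 37
Makespan = max load = 40

40


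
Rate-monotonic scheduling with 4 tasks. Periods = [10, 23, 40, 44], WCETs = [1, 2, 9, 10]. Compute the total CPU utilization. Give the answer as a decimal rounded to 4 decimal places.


Compute individual utilizations (exact fractions):
  Task 1: C/T = 1/10 (approx. 0.1)
  Task 2: C/T = 2/23 (approx. 0.087)
  Task 3: C/T = 9/40 (approx. 0.225)
  Task 4: C/T = 10/44 = 5/22 (approx. 0.2273)
Total utilization U = 1/10 + 2/23 + 9/40 + 5/22 = 6469/10120
Rounded to 4 decimal places: U = 0.6392
RM (Liu & Layland) bound for 4 tasks = 0.756828; compare with U = 6469/10120 (approx. 0.639229)
U <= bound, so schedulable by RM sufficient condition.

0.6392


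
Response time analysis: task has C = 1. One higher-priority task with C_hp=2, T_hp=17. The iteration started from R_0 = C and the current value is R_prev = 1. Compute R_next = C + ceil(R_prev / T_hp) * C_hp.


R_next = C + ceil(R_prev / T_hp) * C_hp
ceil(1 / 17) = ceil(0.0588) = 1
Interference = 1 * 2 = 2
R_next = 1 + 2 = 3

3


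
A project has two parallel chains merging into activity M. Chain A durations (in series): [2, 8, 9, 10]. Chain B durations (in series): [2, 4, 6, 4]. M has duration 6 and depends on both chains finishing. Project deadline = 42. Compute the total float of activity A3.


Forward pass: ES(A3) = sum of predecessors on chain A = 10
EF = ES + duration = 10 + 9 = 19
Backward pass: LF(M) = deadline = 42; LS(M) = 42 - 6 = 36
LF(A3) = LS(M) - sum(successors on chain A) = 36 - 10 = 26
LS = LF - duration = 26 - 9 = 17
Total float = LS - ES = 17 - 10 = 7

7


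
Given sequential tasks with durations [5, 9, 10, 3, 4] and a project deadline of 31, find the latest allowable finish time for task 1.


LF(activity 1) = deadline - sum of successor durations
Successors: activities 2 through 5 with durations [9, 10, 3, 4]
Sum of successor durations = 26
LF = 31 - 26 = 5

5


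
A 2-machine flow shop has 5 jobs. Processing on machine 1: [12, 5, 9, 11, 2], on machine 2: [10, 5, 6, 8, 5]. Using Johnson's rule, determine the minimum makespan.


Apply Johnson's rule:
  Group 1 (a <= b): [(5, 2, 5), (2, 5, 5)]
  Group 2 (a > b): [(1, 12, 10), (4, 11, 8), (3, 9, 6)]
Optimal job order: [5, 2, 1, 4, 3]
Schedule:
  Job 5: M1 done at 2, M2 done at 7
  Job 2: M1 done at 7, M2 done at 12
  Job 1: M1 done at 19, M2 done at 29
  Job 4: M1 done at 30, M2 done at 38
  Job 3: M1 done at 39, M2 done at 45
Makespan = 45

45


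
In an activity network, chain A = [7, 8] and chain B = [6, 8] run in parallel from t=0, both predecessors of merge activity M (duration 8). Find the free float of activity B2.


ES(B2) = sum of predecessors on chain B = 6
EF(B2) = ES + duration = 6 + 8 = 14
Successor of B2 is M. ES(M) = max(sum(A), sum(B)) = max(15, 14) = 15
Free float = ES(successor) - EF(current) = 15 - 14 = 1

1


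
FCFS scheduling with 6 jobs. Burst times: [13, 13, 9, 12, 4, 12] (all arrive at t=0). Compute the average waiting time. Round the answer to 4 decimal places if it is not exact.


FCFS order (as given): [13, 13, 9, 12, 4, 12]
Waiting times:
  Job 1: wait = 0
  Job 2: wait = 13
  Job 3: wait = 26
  Job 4: wait = 35
  Job 5: wait = 47
  Job 6: wait = 51
Sum of waiting times = 172
Average waiting time = 172/6 = 28.6667

28.6667


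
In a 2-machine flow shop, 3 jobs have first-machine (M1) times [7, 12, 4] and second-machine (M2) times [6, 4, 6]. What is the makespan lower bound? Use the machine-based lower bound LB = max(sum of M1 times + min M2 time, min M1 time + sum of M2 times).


LB1 = sum(M1 times) + min(M2 times) = 23 + 4 = 27
LB2 = min(M1 times) + sum(M2 times) = 4 + 16 = 20
Lower bound = max(LB1, LB2) = max(27, 20) = 27

27


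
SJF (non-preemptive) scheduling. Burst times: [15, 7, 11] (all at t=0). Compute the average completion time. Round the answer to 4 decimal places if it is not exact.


SJF order (ascending): [7, 11, 15]
Completion times:
  Job 1: burst=7, C=7
  Job 2: burst=11, C=18
  Job 3: burst=15, C=33
Average completion = 58/3 = 19.3333

19.3333


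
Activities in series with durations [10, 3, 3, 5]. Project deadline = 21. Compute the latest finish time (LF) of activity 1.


LF(activity 1) = deadline - sum of successor durations
Successors: activities 2 through 4 with durations [3, 3, 5]
Sum of successor durations = 11
LF = 21 - 11 = 10

10


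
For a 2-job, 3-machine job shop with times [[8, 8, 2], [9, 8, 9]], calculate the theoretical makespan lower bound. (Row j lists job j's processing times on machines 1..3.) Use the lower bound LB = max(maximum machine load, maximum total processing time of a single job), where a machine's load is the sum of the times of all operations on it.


Machine loads:
  Machine 1: 8 + 9 = 17
  Machine 2: 8 + 8 = 16
  Machine 3: 2 + 9 = 11
Max machine load = 17
Job totals:
  Job 1: 18
  Job 2: 26
Max job total = 26
Lower bound = max(17, 26) = 26

26


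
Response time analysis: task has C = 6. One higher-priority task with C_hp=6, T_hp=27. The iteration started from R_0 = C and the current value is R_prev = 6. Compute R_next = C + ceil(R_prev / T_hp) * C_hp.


R_next = C + ceil(R_prev / T_hp) * C_hp
ceil(6 / 27) = ceil(0.2222) = 1
Interference = 1 * 6 = 6
R_next = 6 + 6 = 12

12


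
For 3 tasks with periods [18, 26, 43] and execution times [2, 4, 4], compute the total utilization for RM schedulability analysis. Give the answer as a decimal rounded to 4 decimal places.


Compute individual utilizations (exact fractions):
  Task 1: C/T = 2/18 = 1/9 (approx. 0.1111)
  Task 2: C/T = 4/26 = 2/13 (approx. 0.1538)
  Task 3: C/T = 4/43 (approx. 0.093)
Total utilization U = 1/9 + 2/13 + 4/43 = 1801/5031
Rounded to 4 decimal places: U = 0.3580
RM (Liu & Layland) bound for 3 tasks = 0.779763; compare with U = 1801/5031 (approx. 0.357981)
U <= bound, so schedulable by RM sufficient condition.

0.3580


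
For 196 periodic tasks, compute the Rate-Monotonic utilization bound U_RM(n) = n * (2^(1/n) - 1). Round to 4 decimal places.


Compute 2^(1/196) = 1.0035427259
Subtract 1: 1.0035427259 - 1 = 0.0035427259
Multiply by n: 196 * 0.0035427259 = 0.6943742764
Round to 4 dp: 0.6944

0.6944


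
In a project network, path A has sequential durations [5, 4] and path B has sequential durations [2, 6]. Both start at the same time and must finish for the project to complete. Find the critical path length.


Path A total = 5 + 4 = 9
Path B total = 2 + 6 = 8
Critical path = longest path = max(9, 8) = 9

9


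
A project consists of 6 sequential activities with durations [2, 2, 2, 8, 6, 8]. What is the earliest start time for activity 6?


Activity 6 starts after activities 1 through 5 complete.
Predecessor durations: [2, 2, 2, 8, 6]
ES = 2 + 2 + 2 + 8 + 6 = 20

20


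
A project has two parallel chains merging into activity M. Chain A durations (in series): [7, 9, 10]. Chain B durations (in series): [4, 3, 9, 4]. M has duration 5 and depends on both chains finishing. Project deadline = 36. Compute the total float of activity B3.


Forward pass: ES(B3) = sum of predecessors on chain B = 7
EF = ES + duration = 7 + 9 = 16
Backward pass: LF(M) = deadline = 36; LS(M) = 36 - 5 = 31
LF(B3) = LS(M) - sum(successors on chain B) = 31 - 4 = 27
LS = LF - duration = 27 - 9 = 18
Total float = LS - ES = 18 - 7 = 11

11


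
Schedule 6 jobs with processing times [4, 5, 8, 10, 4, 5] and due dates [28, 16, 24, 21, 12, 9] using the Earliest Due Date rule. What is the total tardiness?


Sort by due date (EDD order): [(5, 9), (4, 12), (5, 16), (10, 21), (8, 24), (4, 28)]
Compute completion times and tardiness:
  Job 1: p=5, d=9, C=5, tardiness=max(0,5-9)=0
  Job 2: p=4, d=12, C=9, tardiness=max(0,9-12)=0
  Job 3: p=5, d=16, C=14, tardiness=max(0,14-16)=0
  Job 4: p=10, d=21, C=24, tardiness=max(0,24-21)=3
  Job 5: p=8, d=24, C=32, tardiness=max(0,32-24)=8
  Job 6: p=4, d=28, C=36, tardiness=max(0,36-28)=8
Total tardiness = 19

19


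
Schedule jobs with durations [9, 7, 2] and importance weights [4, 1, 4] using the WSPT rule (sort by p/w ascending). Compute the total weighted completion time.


Compute p/w ratios and sort ascending (WSPT): [(2, 4), (9, 4), (7, 1)]
Compute weighted completion times:
  Job (p=2,w=4): C=2, w*C=4*2=8
  Job (p=9,w=4): C=11, w*C=4*11=44
  Job (p=7,w=1): C=18, w*C=1*18=18
Total weighted completion time = 70

70


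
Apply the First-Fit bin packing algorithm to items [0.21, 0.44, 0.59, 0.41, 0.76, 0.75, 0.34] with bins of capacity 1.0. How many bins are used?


Place items sequentially using First-Fit:
  Item 0.21 -> new Bin 1
  Item 0.44 -> Bin 1 (now 0.65)
  Item 0.59 -> new Bin 2
  Item 0.41 -> Bin 2 (now 1.0)
  Item 0.76 -> new Bin 3
  Item 0.75 -> new Bin 4
  Item 0.34 -> Bin 1 (now 0.99)
Total bins used = 4

4


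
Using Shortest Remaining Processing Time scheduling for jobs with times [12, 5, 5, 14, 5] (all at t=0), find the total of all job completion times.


Since all jobs arrive at t=0, SRPT equals SPT ordering.
SPT order: [5, 5, 5, 12, 14]
Completion times:
  Job 1: p=5, C=5
  Job 2: p=5, C=10
  Job 3: p=5, C=15
  Job 4: p=12, C=27
  Job 5: p=14, C=41
Total completion time = 5 + 10 + 15 + 27 + 41 = 98

98


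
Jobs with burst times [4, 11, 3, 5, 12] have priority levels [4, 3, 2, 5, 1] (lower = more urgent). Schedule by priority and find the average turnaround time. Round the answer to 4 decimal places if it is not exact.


Sort by priority (ascending = highest first):
Order: [(1, 12), (2, 3), (3, 11), (4, 4), (5, 5)]
Completion times:
  Priority 1, burst=12, C=12
  Priority 2, burst=3, C=15
  Priority 3, burst=11, C=26
  Priority 4, burst=4, C=30
  Priority 5, burst=5, C=35
Average turnaround = 118/5 = 23.6

23.6


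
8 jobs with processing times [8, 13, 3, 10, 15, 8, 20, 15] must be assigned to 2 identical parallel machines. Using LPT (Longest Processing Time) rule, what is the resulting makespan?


Sort jobs in decreasing order (LPT): [20, 15, 15, 13, 10, 8, 8, 3]
Assign each job to the least loaded machine:
  Machine 1: jobs [20, 13, 8, 3], load = 44
  Machine 2: jobs [15, 15, 10, 8], load = 48
Makespan = max load = 48

48


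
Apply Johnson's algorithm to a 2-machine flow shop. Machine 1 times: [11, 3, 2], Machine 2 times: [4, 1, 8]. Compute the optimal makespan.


Apply Johnson's rule:
  Group 1 (a <= b): [(3, 2, 8)]
  Group 2 (a > b): [(1, 11, 4), (2, 3, 1)]
Optimal job order: [3, 1, 2]
Schedule:
  Job 3: M1 done at 2, M2 done at 10
  Job 1: M1 done at 13, M2 done at 17
  Job 2: M1 done at 16, M2 done at 18
Makespan = 18

18


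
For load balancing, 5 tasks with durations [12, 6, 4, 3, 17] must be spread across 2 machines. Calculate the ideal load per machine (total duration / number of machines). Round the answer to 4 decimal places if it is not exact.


Total processing time = 12 + 6 + 4 + 3 + 17 = 42
Number of machines = 2
Ideal balanced load = 42 / 2 = 21.0

21.0


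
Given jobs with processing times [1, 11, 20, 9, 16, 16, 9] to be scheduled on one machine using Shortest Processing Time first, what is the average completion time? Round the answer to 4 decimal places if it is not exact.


Sort jobs by processing time (SPT order): [1, 9, 9, 11, 16, 16, 20]
Compute completion times sequentially:
  Job 1: processing = 1, completes at 1
  Job 2: processing = 9, completes at 10
  Job 3: processing = 9, completes at 19
  Job 4: processing = 11, completes at 30
  Job 5: processing = 16, completes at 46
  Job 6: processing = 16, completes at 62
  Job 7: processing = 20, completes at 82
Sum of completion times = 250
Average completion time = 250/7 = 35.7143

35.7143


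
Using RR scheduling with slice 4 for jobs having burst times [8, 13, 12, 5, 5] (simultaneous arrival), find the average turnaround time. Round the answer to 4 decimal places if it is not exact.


Time quantum = 4
Execution trace:
  J1 runs 4 units, time = 4
  J2 runs 4 units, time = 8
  J3 runs 4 units, time = 12
  J4 runs 4 units, time = 16
  J5 runs 4 units, time = 20
  J1 runs 4 units, time = 24
  J2 runs 4 units, time = 28
  J3 runs 4 units, time = 32
  J4 runs 1 units, time = 33
  J5 runs 1 units, time = 34
  J2 runs 4 units, time = 38
  J3 runs 4 units, time = 42
  J2 runs 1 units, time = 43
Finish times: [24, 43, 42, 33, 34]
Average turnaround = 176/5 = 35.2

35.2


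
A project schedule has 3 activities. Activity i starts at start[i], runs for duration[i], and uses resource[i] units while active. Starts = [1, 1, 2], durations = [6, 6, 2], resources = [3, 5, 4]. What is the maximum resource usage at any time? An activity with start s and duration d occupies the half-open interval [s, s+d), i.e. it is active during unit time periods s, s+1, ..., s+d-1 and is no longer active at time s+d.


Each activity i is active on [start_i, start_i + duration_i).
Compute total resource usage per time slot:
  t=0: active resources = [], total = 0
  t=1: active resources = [3, 5], total = 8
  t=2: active resources = [3, 5, 4], total = 12
  t=3: active resources = [3, 5, 4], total = 12
  t=4: active resources = [3, 5], total = 8
  t=5: active resources = [3, 5], total = 8
  t=6: active resources = [3, 5], total = 8
Peak resource demand = 12

12


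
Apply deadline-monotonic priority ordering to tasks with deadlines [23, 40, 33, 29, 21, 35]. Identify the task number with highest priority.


Sort tasks by relative deadline (ascending):
  Task 5: deadline = 21
  Task 1: deadline = 23
  Task 4: deadline = 29
  Task 3: deadline = 33
  Task 6: deadline = 35
  Task 2: deadline = 40
Priority order (highest first): [5, 1, 4, 3, 6, 2]
Highest priority task = 5

5


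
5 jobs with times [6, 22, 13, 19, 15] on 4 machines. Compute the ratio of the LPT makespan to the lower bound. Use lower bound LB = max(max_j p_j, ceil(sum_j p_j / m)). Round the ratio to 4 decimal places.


LPT order: [22, 19, 15, 13, 6]
Machine loads after assignment: [22, 19, 15, 19]
LPT makespan = 22
Lower bound = max(max_job, ceil(total/4)) = max(22, 19) = 22
Ratio = 22 / 22 = 1.0

1.0


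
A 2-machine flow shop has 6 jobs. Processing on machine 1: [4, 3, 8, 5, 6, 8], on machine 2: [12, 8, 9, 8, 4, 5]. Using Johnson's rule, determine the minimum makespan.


Apply Johnson's rule:
  Group 1 (a <= b): [(2, 3, 8), (1, 4, 12), (4, 5, 8), (3, 8, 9)]
  Group 2 (a > b): [(6, 8, 5), (5, 6, 4)]
Optimal job order: [2, 1, 4, 3, 6, 5]
Schedule:
  Job 2: M1 done at 3, M2 done at 11
  Job 1: M1 done at 7, M2 done at 23
  Job 4: M1 done at 12, M2 done at 31
  Job 3: M1 done at 20, M2 done at 40
  Job 6: M1 done at 28, M2 done at 45
  Job 5: M1 done at 34, M2 done at 49
Makespan = 49

49


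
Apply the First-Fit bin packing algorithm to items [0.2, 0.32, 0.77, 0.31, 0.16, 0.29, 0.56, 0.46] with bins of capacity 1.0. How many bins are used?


Place items sequentially using First-Fit:
  Item 0.2 -> new Bin 1
  Item 0.32 -> Bin 1 (now 0.52)
  Item 0.77 -> new Bin 2
  Item 0.31 -> Bin 1 (now 0.83)
  Item 0.16 -> Bin 1 (now 0.99)
  Item 0.29 -> new Bin 3
  Item 0.56 -> Bin 3 (now 0.85)
  Item 0.46 -> new Bin 4
Total bins used = 4

4


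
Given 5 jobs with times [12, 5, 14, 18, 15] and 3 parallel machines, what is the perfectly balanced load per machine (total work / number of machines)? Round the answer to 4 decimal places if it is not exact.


Total processing time = 12 + 5 + 14 + 18 + 15 = 64
Number of machines = 3
Ideal balanced load = 64 / 3 = 21.3333

21.3333


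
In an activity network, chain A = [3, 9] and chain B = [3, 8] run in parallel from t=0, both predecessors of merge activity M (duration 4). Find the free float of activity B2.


ES(B2) = sum of predecessors on chain B = 3
EF(B2) = ES + duration = 3 + 8 = 11
Successor of B2 is M. ES(M) = max(sum(A), sum(B)) = max(12, 11) = 12
Free float = ES(successor) - EF(current) = 12 - 11 = 1

1


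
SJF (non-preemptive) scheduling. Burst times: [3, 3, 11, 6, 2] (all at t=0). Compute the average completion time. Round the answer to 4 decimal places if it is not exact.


SJF order (ascending): [2, 3, 3, 6, 11]
Completion times:
  Job 1: burst=2, C=2
  Job 2: burst=3, C=5
  Job 3: burst=3, C=8
  Job 4: burst=6, C=14
  Job 5: burst=11, C=25
Average completion = 54/5 = 10.8

10.8


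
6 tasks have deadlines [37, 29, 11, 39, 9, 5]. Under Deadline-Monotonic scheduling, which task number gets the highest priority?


Sort tasks by relative deadline (ascending):
  Task 6: deadline = 5
  Task 5: deadline = 9
  Task 3: deadline = 11
  Task 2: deadline = 29
  Task 1: deadline = 37
  Task 4: deadline = 39
Priority order (highest first): [6, 5, 3, 2, 1, 4]
Highest priority task = 6

6


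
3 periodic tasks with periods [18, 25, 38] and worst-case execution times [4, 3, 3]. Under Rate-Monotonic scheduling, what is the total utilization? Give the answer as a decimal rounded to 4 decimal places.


Compute individual utilizations (exact fractions):
  Task 1: C/T = 4/18 = 2/9 (approx. 0.2222)
  Task 2: C/T = 3/25 (approx. 0.12)
  Task 3: C/T = 3/38 (approx. 0.0789)
Total utilization U = 2/9 + 3/25 + 3/38 = 3601/8550
Rounded to 4 decimal places: U = 0.4212
RM (Liu & Layland) bound for 3 tasks = 0.779763; compare with U = 3601/8550 (approx. 0.421170)
U <= bound, so schedulable by RM sufficient condition.

0.4212


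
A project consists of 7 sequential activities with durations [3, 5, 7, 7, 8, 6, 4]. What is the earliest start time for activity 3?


Activity 3 starts after activities 1 through 2 complete.
Predecessor durations: [3, 5]
ES = 3 + 5 = 8

8


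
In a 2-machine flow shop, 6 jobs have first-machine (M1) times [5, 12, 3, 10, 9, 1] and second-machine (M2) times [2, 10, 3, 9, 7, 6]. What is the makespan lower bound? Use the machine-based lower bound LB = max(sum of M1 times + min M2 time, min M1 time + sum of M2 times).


LB1 = sum(M1 times) + min(M2 times) = 40 + 2 = 42
LB2 = min(M1 times) + sum(M2 times) = 1 + 37 = 38
Lower bound = max(LB1, LB2) = max(42, 38) = 42

42


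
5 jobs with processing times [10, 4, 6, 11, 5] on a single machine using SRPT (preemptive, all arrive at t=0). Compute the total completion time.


Since all jobs arrive at t=0, SRPT equals SPT ordering.
SPT order: [4, 5, 6, 10, 11]
Completion times:
  Job 1: p=4, C=4
  Job 2: p=5, C=9
  Job 3: p=6, C=15
  Job 4: p=10, C=25
  Job 5: p=11, C=36
Total completion time = 4 + 9 + 15 + 25 + 36 = 89

89


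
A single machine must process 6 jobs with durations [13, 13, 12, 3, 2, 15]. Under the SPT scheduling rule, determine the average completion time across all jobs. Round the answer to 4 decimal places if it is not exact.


Sort jobs by processing time (SPT order): [2, 3, 12, 13, 13, 15]
Compute completion times sequentially:
  Job 1: processing = 2, completes at 2
  Job 2: processing = 3, completes at 5
  Job 3: processing = 12, completes at 17
  Job 4: processing = 13, completes at 30
  Job 5: processing = 13, completes at 43
  Job 6: processing = 15, completes at 58
Sum of completion times = 155
Average completion time = 155/6 = 25.8333

25.8333


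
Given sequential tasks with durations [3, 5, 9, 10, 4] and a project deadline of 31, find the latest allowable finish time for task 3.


LF(activity 3) = deadline - sum of successor durations
Successors: activities 4 through 5 with durations [10, 4]
Sum of successor durations = 14
LF = 31 - 14 = 17

17


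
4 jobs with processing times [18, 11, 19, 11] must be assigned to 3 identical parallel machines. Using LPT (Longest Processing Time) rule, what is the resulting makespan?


Sort jobs in decreasing order (LPT): [19, 18, 11, 11]
Assign each job to the least loaded machine:
  Machine 1: jobs [19], load = 19
  Machine 2: jobs [18], load = 18
  Machine 3: jobs [11, 11], load = 22
Makespan = max load = 22

22


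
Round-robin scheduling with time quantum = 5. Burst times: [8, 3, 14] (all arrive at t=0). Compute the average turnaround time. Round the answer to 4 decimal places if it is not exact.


Time quantum = 5
Execution trace:
  J1 runs 5 units, time = 5
  J2 runs 3 units, time = 8
  J3 runs 5 units, time = 13
  J1 runs 3 units, time = 16
  J3 runs 5 units, time = 21
  J3 runs 4 units, time = 25
Finish times: [16, 8, 25]
Average turnaround = 49/3 = 16.3333

16.3333


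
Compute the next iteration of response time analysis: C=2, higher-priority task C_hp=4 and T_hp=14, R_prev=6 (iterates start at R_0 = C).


R_next = C + ceil(R_prev / T_hp) * C_hp
ceil(6 / 14) = ceil(0.4286) = 1
Interference = 1 * 4 = 4
R_next = 2 + 4 = 6
R_next = R_prev, so the iteration has converged (response time = 6).

6


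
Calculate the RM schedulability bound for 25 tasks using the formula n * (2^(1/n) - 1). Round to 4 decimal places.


Compute 2^(1/25) = 1.0281138267
Subtract 1: 1.0281138267 - 1 = 0.0281138267
Multiply by n: 25 * 0.0281138267 = 0.7028456675
Round to 4 dp: 0.7028

0.7028


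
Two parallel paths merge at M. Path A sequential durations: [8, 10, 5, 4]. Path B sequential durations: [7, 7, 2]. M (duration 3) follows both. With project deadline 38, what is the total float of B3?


Forward pass: ES(B3) = sum of predecessors on chain B = 14
EF = ES + duration = 14 + 2 = 16
Backward pass: LF(M) = deadline = 38; LS(M) = 38 - 3 = 35
LF(B3) = LS(M) - sum(successors on chain B) = 35 - 0 = 35
LS = LF - duration = 35 - 2 = 33
Total float = LS - ES = 33 - 14 = 19

19


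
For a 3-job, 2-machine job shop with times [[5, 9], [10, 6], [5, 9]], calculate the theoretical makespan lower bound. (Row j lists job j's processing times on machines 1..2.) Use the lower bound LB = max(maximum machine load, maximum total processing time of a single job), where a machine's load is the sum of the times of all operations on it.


Machine loads:
  Machine 1: 5 + 10 + 5 = 20
  Machine 2: 9 + 6 + 9 = 24
Max machine load = 24
Job totals:
  Job 1: 14
  Job 2: 16
  Job 3: 14
Max job total = 16
Lower bound = max(24, 16) = 24

24


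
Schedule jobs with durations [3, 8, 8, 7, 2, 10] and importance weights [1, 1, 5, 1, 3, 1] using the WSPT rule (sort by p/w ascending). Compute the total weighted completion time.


Compute p/w ratios and sort ascending (WSPT): [(2, 3), (8, 5), (3, 1), (7, 1), (8, 1), (10, 1)]
Compute weighted completion times:
  Job (p=2,w=3): C=2, w*C=3*2=6
  Job (p=8,w=5): C=10, w*C=5*10=50
  Job (p=3,w=1): C=13, w*C=1*13=13
  Job (p=7,w=1): C=20, w*C=1*20=20
  Job (p=8,w=1): C=28, w*C=1*28=28
  Job (p=10,w=1): C=38, w*C=1*38=38
Total weighted completion time = 155

155


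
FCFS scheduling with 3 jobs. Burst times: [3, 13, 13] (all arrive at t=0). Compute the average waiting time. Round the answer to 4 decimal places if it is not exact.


FCFS order (as given): [3, 13, 13]
Waiting times:
  Job 1: wait = 0
  Job 2: wait = 3
  Job 3: wait = 16
Sum of waiting times = 19
Average waiting time = 19/3 = 6.3333

6.3333


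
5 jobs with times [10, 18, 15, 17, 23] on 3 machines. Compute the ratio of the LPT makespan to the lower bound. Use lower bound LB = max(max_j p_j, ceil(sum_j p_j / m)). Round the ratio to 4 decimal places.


LPT order: [23, 18, 17, 15, 10]
Machine loads after assignment: [23, 28, 32]
LPT makespan = 32
Lower bound = max(max_job, ceil(total/3)) = max(23, 28) = 28
Ratio = 32 / 28 = 1.1429

1.1429


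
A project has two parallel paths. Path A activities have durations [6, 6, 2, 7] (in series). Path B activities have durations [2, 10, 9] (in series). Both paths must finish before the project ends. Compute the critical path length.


Path A total = 6 + 6 + 2 + 7 = 21
Path B total = 2 + 10 + 9 = 21
Critical path = longest path = max(21, 21) = 21

21


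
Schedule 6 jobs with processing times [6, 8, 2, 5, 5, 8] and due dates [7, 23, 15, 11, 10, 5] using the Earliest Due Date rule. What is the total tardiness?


Sort by due date (EDD order): [(8, 5), (6, 7), (5, 10), (5, 11), (2, 15), (8, 23)]
Compute completion times and tardiness:
  Job 1: p=8, d=5, C=8, tardiness=max(0,8-5)=3
  Job 2: p=6, d=7, C=14, tardiness=max(0,14-7)=7
  Job 3: p=5, d=10, C=19, tardiness=max(0,19-10)=9
  Job 4: p=5, d=11, C=24, tardiness=max(0,24-11)=13
  Job 5: p=2, d=15, C=26, tardiness=max(0,26-15)=11
  Job 6: p=8, d=23, C=34, tardiness=max(0,34-23)=11
Total tardiness = 54

54


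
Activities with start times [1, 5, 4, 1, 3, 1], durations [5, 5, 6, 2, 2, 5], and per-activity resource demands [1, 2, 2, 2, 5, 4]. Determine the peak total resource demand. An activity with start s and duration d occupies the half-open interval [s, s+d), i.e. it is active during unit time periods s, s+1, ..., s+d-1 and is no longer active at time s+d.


Each activity i is active on [start_i, start_i + duration_i).
Compute total resource usage per time slot:
  t=0: active resources = [], total = 0
  t=1: active resources = [1, 2, 4], total = 7
  t=2: active resources = [1, 2, 4], total = 7
  t=3: active resources = [1, 5, 4], total = 10
  t=4: active resources = [1, 2, 5, 4], total = 12
  t=5: active resources = [1, 2, 2, 4], total = 9
  t=6: active resources = [2, 2], total = 4
  t=7: active resources = [2, 2], total = 4
  t=8: active resources = [2, 2], total = 4
  t=9: active resources = [2, 2], total = 4
Peak resource demand = 12

12


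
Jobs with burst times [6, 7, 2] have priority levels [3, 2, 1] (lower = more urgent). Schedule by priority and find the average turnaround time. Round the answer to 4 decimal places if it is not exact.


Sort by priority (ascending = highest first):
Order: [(1, 2), (2, 7), (3, 6)]
Completion times:
  Priority 1, burst=2, C=2
  Priority 2, burst=7, C=9
  Priority 3, burst=6, C=15
Average turnaround = 26/3 = 8.6667

8.6667


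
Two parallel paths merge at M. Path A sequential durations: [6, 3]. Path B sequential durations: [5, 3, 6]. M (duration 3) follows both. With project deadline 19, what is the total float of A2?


Forward pass: ES(A2) = sum of predecessors on chain A = 6
EF = ES + duration = 6 + 3 = 9
Backward pass: LF(M) = deadline = 19; LS(M) = 19 - 3 = 16
LF(A2) = LS(M) - sum(successors on chain A) = 16 - 0 = 16
LS = LF - duration = 16 - 3 = 13
Total float = LS - ES = 13 - 6 = 7

7


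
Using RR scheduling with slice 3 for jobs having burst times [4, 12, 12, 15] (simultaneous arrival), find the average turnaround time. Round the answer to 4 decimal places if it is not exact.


Time quantum = 3
Execution trace:
  J1 runs 3 units, time = 3
  J2 runs 3 units, time = 6
  J3 runs 3 units, time = 9
  J4 runs 3 units, time = 12
  J1 runs 1 units, time = 13
  J2 runs 3 units, time = 16
  J3 runs 3 units, time = 19
  J4 runs 3 units, time = 22
  J2 runs 3 units, time = 25
  J3 runs 3 units, time = 28
  J4 runs 3 units, time = 31
  J2 runs 3 units, time = 34
  J3 runs 3 units, time = 37
  J4 runs 3 units, time = 40
  J4 runs 3 units, time = 43
Finish times: [13, 34, 37, 43]
Average turnaround = 127/4 = 31.75

31.75


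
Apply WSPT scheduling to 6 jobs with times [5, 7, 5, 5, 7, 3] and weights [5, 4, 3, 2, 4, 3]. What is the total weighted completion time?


Compute p/w ratios and sort ascending (WSPT): [(5, 5), (3, 3), (5, 3), (7, 4), (7, 4), (5, 2)]
Compute weighted completion times:
  Job (p=5,w=5): C=5, w*C=5*5=25
  Job (p=3,w=3): C=8, w*C=3*8=24
  Job (p=5,w=3): C=13, w*C=3*13=39
  Job (p=7,w=4): C=20, w*C=4*20=80
  Job (p=7,w=4): C=27, w*C=4*27=108
  Job (p=5,w=2): C=32, w*C=2*32=64
Total weighted completion time = 340

340


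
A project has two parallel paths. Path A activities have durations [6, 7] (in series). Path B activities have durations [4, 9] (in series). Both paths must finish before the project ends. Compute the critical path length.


Path A total = 6 + 7 = 13
Path B total = 4 + 9 = 13
Critical path = longest path = max(13, 13) = 13

13


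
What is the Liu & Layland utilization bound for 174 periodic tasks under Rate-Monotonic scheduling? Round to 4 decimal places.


Compute 2^(1/174) = 1.0039915496
Subtract 1: 1.0039915496 - 1 = 0.0039915496
Multiply by n: 174 * 0.0039915496 = 0.6945296304
Round to 4 dp: 0.6945

0.6945


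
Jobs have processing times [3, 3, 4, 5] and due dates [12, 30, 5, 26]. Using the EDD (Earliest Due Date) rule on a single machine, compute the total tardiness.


Sort by due date (EDD order): [(4, 5), (3, 12), (5, 26), (3, 30)]
Compute completion times and tardiness:
  Job 1: p=4, d=5, C=4, tardiness=max(0,4-5)=0
  Job 2: p=3, d=12, C=7, tardiness=max(0,7-12)=0
  Job 3: p=5, d=26, C=12, tardiness=max(0,12-26)=0
  Job 4: p=3, d=30, C=15, tardiness=max(0,15-30)=0
Total tardiness = 0

0


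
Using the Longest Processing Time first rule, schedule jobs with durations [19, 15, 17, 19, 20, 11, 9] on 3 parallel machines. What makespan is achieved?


Sort jobs in decreasing order (LPT): [20, 19, 19, 17, 15, 11, 9]
Assign each job to the least loaded machine:
  Machine 1: jobs [20, 11, 9], load = 40
  Machine 2: jobs [19, 17], load = 36
  Machine 3: jobs [19, 15], load = 34
Makespan = max load = 40

40


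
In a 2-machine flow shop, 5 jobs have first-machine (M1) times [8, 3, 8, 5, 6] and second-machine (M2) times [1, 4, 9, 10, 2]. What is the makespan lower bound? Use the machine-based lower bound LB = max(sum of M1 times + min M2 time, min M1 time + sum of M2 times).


LB1 = sum(M1 times) + min(M2 times) = 30 + 1 = 31
LB2 = min(M1 times) + sum(M2 times) = 3 + 26 = 29
Lower bound = max(LB1, LB2) = max(31, 29) = 31

31


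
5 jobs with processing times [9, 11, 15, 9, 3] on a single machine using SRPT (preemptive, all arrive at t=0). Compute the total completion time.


Since all jobs arrive at t=0, SRPT equals SPT ordering.
SPT order: [3, 9, 9, 11, 15]
Completion times:
  Job 1: p=3, C=3
  Job 2: p=9, C=12
  Job 3: p=9, C=21
  Job 4: p=11, C=32
  Job 5: p=15, C=47
Total completion time = 3 + 12 + 21 + 32 + 47 = 115

115


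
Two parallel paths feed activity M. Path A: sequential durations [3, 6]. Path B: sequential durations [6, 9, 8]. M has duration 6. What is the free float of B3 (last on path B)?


ES(B3) = sum of predecessors on chain B = 15
EF(B3) = ES + duration = 15 + 8 = 23
Successor of B3 is M. ES(M) = max(sum(A), sum(B)) = max(9, 23) = 23
Free float = ES(successor) - EF(current) = 23 - 23 = 0

0


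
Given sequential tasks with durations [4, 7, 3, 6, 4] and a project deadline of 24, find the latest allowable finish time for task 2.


LF(activity 2) = deadline - sum of successor durations
Successors: activities 3 through 5 with durations [3, 6, 4]
Sum of successor durations = 13
LF = 24 - 13 = 11

11


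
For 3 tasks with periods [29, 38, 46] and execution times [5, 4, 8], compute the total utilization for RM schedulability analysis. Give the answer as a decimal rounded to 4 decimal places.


Compute individual utilizations (exact fractions):
  Task 1: C/T = 5/29 (approx. 0.1724)
  Task 2: C/T = 4/38 = 2/19 (approx. 0.1053)
  Task 3: C/T = 8/46 = 4/23 (approx. 0.1739)
Total utilization U = 5/29 + 2/19 + 4/23 = 5723/12673
Rounded to 4 decimal places: U = 0.4516
RM (Liu & Layland) bound for 3 tasks = 0.779763; compare with U = 5723/12673 (approx. 0.451590)
U <= bound, so schedulable by RM sufficient condition.

0.4516
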